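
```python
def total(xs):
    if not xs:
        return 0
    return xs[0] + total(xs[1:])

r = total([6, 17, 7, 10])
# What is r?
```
Call trace:
total(xs=[6, 17, 7, 10])
  total(xs=[17, 7, 10])
    total(xs=[7, 10])
      total(xs=[10])
        total(xs=[])
        -> return 0
      -> return 10
    -> return 17
  -> return 34
-> return 40

Final answer: 40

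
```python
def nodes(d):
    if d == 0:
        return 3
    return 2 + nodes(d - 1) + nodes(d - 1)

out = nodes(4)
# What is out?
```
Call trace (a repeated sub-call is expanded the first time; later identical calls just restate its return value):
nodes(d=4)
  nodes(d=3)
    nodes(d=2)
      nodes(d=1)
        nodes(d=0)
        -> return 3
        nodes(d=0)
        -> return 3
      -> return 8
      nodes(d=1) -> return 8  (same call as traced above)
    -> return 18
    nodes(d=2) -> return 18  (same call as traced above)
  -> return 38
  nodes(d=3) -> return 38  (same call as traced above)
-> return 78

Final answer: 78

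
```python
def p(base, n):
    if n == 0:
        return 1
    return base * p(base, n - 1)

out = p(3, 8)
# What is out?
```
Call trace:
p(base=3, n=8)
  p(base=3, n=7)
    p(base=3, n=6)
      p(base=3, n=5)
        p(base=3, n=4)
          p(base=3, n=3)
            p(base=3, n=2)
              p(base=3, n=1)
                p(base=3, n=0)
                -> return 1
              -> return 3
            -> return 9
          -> return 27
        -> return 81
      -> return 243
    -> return 729
  -> return 2187
-> return 6561

Final answer: 6561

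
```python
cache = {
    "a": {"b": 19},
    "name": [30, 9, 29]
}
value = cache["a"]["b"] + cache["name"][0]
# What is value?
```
Trace:
  cache={'a': {'b': 19}, 'name': [30, 9, 29]}
  cache={'a': {'b': 19}, 'name': [30, 9, 29]}, value=49

Final answer: 49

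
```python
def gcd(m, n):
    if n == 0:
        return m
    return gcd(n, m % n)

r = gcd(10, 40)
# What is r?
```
Call trace:
gcd(m=10, n=40)
  gcd(m=40, n=10)
    gcd(m=10, n=0)
    -> return 10
  -> return 10
-> return 10

Final answer: 10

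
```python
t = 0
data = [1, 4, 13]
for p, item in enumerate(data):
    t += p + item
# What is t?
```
Trace:
  t=0
  t=1, p=0, item=1
  t=6, p=1, item=4
  t=21, p=2, item=13

Final answer: 21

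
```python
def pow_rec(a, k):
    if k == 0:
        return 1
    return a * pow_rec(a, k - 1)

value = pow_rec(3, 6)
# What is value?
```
Call trace:
pow_rec(a=3, k=6)
  pow_rec(a=3, k=5)
    pow_rec(a=3, k=4)
      pow_rec(a=3, k=3)
        pow_rec(a=3, k=2)
          pow_rec(a=3, k=1)
            pow_rec(a=3, k=0)
            -> return 1
          -> return 3
        -> return 9
      -> return 27
    -> return 81
  -> return 243
-> return 729

Final answer: 729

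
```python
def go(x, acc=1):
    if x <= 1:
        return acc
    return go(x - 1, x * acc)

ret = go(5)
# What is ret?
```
Call trace:
go(x=5, acc=1)
  go(x=4, acc=5)
    go(x=3, acc=20)
      go(x=2, acc=60)
        go(x=1, acc=120)
        -> return 120
      -> return 120
    -> return 120
  -> return 120
-> return 120

Final answer: 120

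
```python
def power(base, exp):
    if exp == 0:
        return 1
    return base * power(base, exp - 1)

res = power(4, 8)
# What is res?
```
Call trace:
power(base=4, exp=8)
  power(base=4, exp=7)
    power(base=4, exp=6)
      power(base=4, exp=5)
        power(base=4, exp=4)
          power(base=4, exp=3)
            power(base=4, exp=2)
              power(base=4, exp=1)
                power(base=4, exp=0)
                -> return 1
              -> return 4
            -> return 16
          -> return 64
        -> return 256
      -> return 1024
    -> return 4096
  -> return 16384
-> return 65536

Final answer: 65536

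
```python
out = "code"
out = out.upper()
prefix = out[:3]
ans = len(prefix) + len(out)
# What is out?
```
Trace:
  out='code'
  out='CODE'
  out='CODE', prefix='COD'
  out='CODE', prefix='COD', ans=7

Final answer: 'CODE'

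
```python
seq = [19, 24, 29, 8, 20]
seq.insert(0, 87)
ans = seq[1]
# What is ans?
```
Trace:
  seq=[19, 24, 29, 8, 20]
  seq=[87, 19, 24, 29, 8, 20]
  seq=[87, 19, 24, 29, 8, 20], ans=19

Final answer: 19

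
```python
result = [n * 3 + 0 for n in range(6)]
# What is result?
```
Trace:
  n=0
  n=1
  n=2
  n=3
  n=4
  n=5
  result=[0, 3, 6, 9, 12, 15]

Final answer: [0, 3, 6, 9, 12, 15]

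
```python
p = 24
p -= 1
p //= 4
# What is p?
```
Trace:
  p=24
  p=23
  p=5

Final answer: 5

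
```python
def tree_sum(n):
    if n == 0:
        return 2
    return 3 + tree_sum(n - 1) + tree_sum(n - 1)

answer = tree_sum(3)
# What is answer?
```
Call trace (a repeated sub-call is expanded the first time; later identical calls just restate its return value):
tree_sum(n=3)
  tree_sum(n=2)
    tree_sum(n=1)
      tree_sum(n=0)
      -> return 2
      tree_sum(n=0)
      -> return 2
    -> return 7
    tree_sum(n=1) -> return 7  (same call as traced above)
  -> return 17
  tree_sum(n=2) -> return 17  (same call as traced above)
-> return 37

Final answer: 37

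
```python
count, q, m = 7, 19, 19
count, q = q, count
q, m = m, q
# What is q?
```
Trace:
  count=7, q=19, m=19
  count=19, q=7, m=19
  count=19, q=19, m=7

Final answer: 19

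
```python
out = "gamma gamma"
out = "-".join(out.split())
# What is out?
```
Trace:
  out='gamma gamma'
  out='gamma-gamma'

Final answer: 'gamma-gamma'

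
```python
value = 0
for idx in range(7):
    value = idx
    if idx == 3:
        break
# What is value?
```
Trace:
  value=0
  value=0, idx=0
  value=1, idx=1
  value=2, idx=2
  value=3, idx=3

Final answer: 3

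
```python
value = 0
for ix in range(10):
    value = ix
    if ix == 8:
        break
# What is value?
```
Trace:
  value=0
  value=0, ix=0
  value=1, ix=1
  value=2, ix=2
  value=3, ix=3
  value=4, ix=4
  value=5, ix=5
  value=6, ix=6
  value=7, ix=7
  value=8, ix=8

Final answer: 8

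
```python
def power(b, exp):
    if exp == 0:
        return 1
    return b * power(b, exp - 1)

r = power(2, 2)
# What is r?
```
Call trace:
power(b=2, exp=2)
  power(b=2, exp=1)
    power(b=2, exp=0)
    -> return 1
  -> return 2
-> return 4

Final answer: 4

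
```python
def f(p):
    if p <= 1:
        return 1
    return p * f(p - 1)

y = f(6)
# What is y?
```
Call trace:
f(p=6)
  f(p=5)
    f(p=4)
      f(p=3)
        f(p=2)
          f(p=1)
          -> return 1
        -> return 2
      -> return 6
    -> return 24
  -> return 120
-> return 720

Final answer: 720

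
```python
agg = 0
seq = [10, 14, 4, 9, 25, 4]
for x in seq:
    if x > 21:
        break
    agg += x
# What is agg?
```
Trace:
  agg=0
  agg=10, x=10
  agg=24, x=14
  agg=28, x=4
  agg=37, x=9
  agg=37, x=25

Final answer: 37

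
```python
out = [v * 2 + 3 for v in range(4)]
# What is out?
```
Trace:
  v=0
  v=1
  v=2
  v=3
  out=[3, 5, 7, 9]

Final answer: [3, 5, 7, 9]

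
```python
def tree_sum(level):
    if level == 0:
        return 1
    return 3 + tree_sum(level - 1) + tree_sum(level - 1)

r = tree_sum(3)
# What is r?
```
Call trace (a repeated sub-call is expanded the first time; later identical calls just restate its return value):
tree_sum(level=3)
  tree_sum(level=2)
    tree_sum(level=1)
      tree_sum(level=0)
      -> return 1
      tree_sum(level=0)
      -> return 1
    -> return 5
    tree_sum(level=1) -> return 5  (same call as traced above)
  -> return 13
  tree_sum(level=2) -> return 13  (same call as traced above)
-> return 29

Final answer: 29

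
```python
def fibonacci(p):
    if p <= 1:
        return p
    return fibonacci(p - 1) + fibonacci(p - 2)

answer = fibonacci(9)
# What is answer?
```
Call trace (a repeated sub-call is expanded the first time; later identical calls just restate its return value):
fibonacci(p=9)
  fibonacci(p=8)
    fibonacci(p=7)
      fibonacci(p=6)
        fibonacci(p=5)
          fibonacci(p=4)
            fibonacci(p=3)
              fibonacci(p=2)
                fibonacci(p=1)
                -> return 1
                fibonacci(p=0)
                -> return 0
              -> return 1
              fibonacci(p=1)
              -> return 1
            -> return 2
            fibonacci(p=2) -> return 1  (same call as traced above)
          -> return 3
          fibonacci(p=3) -> return 2  (same call as traced above)
        -> return 5
        fibonacci(p=4) -> return 3  (same call as traced above)
      -> return 8
      fibonacci(p=5) -> return 5  (same call as traced above)
    -> return 13
    fibonacci(p=6) -> return 8  (same call as traced above)
  -> return 21
  fibonacci(p=7) -> return 13  (same call as traced above)
-> return 34

Final answer: 34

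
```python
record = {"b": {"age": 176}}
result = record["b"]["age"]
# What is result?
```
Trace:
  record={'b': {'age': 176}}
  record={'b': {'age': 176}}, result=176

Final answer: 176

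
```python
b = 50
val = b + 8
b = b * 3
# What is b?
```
Trace:
  b=50
  b=50, val=58
  b=150, val=58

Final answer: 150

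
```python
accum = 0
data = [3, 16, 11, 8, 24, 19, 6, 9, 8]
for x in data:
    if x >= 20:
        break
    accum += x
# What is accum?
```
Trace:
  accum=0
  accum=3, x=3
  accum=19, x=16
  accum=30, x=11
  accum=38, x=8
  accum=38, x=24

Final answer: 38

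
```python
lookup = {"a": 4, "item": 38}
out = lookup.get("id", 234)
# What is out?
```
Trace:
  lookup={'a': 4, 'item': 38}
  lookup={'a': 4, 'item': 38}, out=234

Final answer: 234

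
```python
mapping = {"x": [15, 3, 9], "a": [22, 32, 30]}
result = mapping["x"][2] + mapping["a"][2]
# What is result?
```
Trace:
  mapping={'x': [15, 3, 9], 'a': [22, 32, 30]}
  mapping={'x': [15, 3, 9], 'a': [22, 32, 30]}, result=39

Final answer: 39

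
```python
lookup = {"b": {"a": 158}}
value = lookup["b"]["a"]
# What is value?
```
Trace:
  lookup={'b': {'a': 158}}
  lookup={'b': {'a': 158}}, value=158

Final answer: 158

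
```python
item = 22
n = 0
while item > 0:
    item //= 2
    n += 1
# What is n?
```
Trace:
  item=22
  item=22, n=0
  item=11, n=1
  item=5, n=2
  item=2, n=3
  item=1, n=4
  item=0, n=5

Final answer: 5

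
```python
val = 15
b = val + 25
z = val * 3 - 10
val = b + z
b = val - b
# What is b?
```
Trace:
  val=15
  val=15, b=40
  val=15, b=40, z=35
  val=75, b=40, z=35
  val=75, b=35, z=35

Final answer: 35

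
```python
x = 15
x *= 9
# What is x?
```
Trace:
  x=15
  x=135

Final answer: 135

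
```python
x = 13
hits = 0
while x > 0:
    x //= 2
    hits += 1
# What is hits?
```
Trace:
  x=13
  x=13, hits=0
  x=6, hits=1
  x=3, hits=2
  x=1, hits=3
  x=0, hits=4

Final answer: 4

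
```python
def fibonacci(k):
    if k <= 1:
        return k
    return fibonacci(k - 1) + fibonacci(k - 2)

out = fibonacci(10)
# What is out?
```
Call trace (a repeated sub-call is expanded the first time; later identical calls just restate its return value):
fibonacci(k=10)
  fibonacci(k=9)
    fibonacci(k=8)
      fibonacci(k=7)
        fibonacci(k=6)
          fibonacci(k=5)
            fibonacci(k=4)
              fibonacci(k=3)
                fibonacci(k=2)
                  fibonacci(k=1)
                  -> return 1
                  fibonacci(k=0)
                  -> return 0
                -> return 1
                fibonacci(k=1)
                -> return 1
              -> return 2
              fibonacci(k=2) -> return 1  (same call as traced above)
            -> return 3
            fibonacci(k=3) -> return 2  (same call as traced above)
          -> return 5
          fibonacci(k=4) -> return 3  (same call as traced above)
        -> return 8
        fibonacci(k=5) -> return 5  (same call as traced above)
      -> return 13
      fibonacci(k=6) -> return 8  (same call as traced above)
    -> return 21
    fibonacci(k=7) -> return 13  (same call as traced above)
  -> return 34
  fibonacci(k=8) -> return 21  (same call as traced above)
-> return 55

Final answer: 55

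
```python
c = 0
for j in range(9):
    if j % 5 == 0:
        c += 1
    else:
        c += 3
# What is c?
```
Trace:
  c=0
  c=1, j=0
  c=4, j=1
  c=7, j=2
  c=10, j=3
  c=13, j=4
  c=14, j=5
  c=17, j=6
  c=20, j=7
  c=23, j=8

Final answer: 23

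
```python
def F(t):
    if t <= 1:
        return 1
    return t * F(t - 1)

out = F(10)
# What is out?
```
Call trace:
F(t=10)
  F(t=9)
    F(t=8)
      F(t=7)
        F(t=6)
          F(t=5)
            F(t=4)
              F(t=3)
                F(t=2)
                  F(t=1)
                  -> return 1
                -> return 2
              -> return 6
            -> return 24
          -> return 120
        -> return 720
      -> return 5040
    -> return 40320
  -> return 362880
-> return 3628800

Final answer: 3628800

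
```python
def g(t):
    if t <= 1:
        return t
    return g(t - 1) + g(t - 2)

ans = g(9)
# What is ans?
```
Call trace (a repeated sub-call is expanded the first time; later identical calls just restate its return value):
g(t=9)
  g(t=8)
    g(t=7)
      g(t=6)
        g(t=5)
          g(t=4)
            g(t=3)
              g(t=2)
                g(t=1)
                -> return 1
                g(t=0)
                -> return 0
              -> return 1
              g(t=1)
              -> return 1
            -> return 2
            g(t=2) -> return 1  (same call as traced above)
          -> return 3
          g(t=3) -> return 2  (same call as traced above)
        -> return 5
        g(t=4) -> return 3  (same call as traced above)
      -> return 8
      g(t=5) -> return 5  (same call as traced above)
    -> return 13
    g(t=6) -> return 8  (same call as traced above)
  -> return 21
  g(t=7) -> return 13  (same call as traced above)
-> return 34

Final answer: 34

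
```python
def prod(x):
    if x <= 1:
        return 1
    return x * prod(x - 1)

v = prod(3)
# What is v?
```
Call trace:
prod(x=3)
  prod(x=2)
    prod(x=1)
    -> return 1
  -> return 2
-> return 6

Final answer: 6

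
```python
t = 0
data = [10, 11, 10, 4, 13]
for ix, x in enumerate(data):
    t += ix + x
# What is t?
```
Trace:
  t=0
  t=10, ix=0, x=10
  t=22, ix=1, x=11
  t=34, ix=2, x=10
  t=41, ix=3, x=4
  t=58, ix=4, x=13

Final answer: 58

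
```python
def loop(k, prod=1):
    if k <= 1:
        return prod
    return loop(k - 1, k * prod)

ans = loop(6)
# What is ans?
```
Call trace:
loop(k=6, prod=1)
  loop(k=5, prod=6)
    loop(k=4, prod=30)
      loop(k=3, prod=120)
        loop(k=2, prod=360)
          loop(k=1, prod=720)
          -> return 720
        -> return 720
      -> return 720
    -> return 720
  -> return 720
-> return 720

Final answer: 720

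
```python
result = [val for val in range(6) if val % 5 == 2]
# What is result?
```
Trace:
  val=0
  val=1
  val=2
  val=3
  val=4
  val=5
  result=[2]

Final answer: [2]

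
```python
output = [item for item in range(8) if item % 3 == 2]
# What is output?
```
Trace:
  item=0
  item=1
  item=2
  item=3
  item=4
  item=5
  item=6
  item=7
  output=[2, 5]

Final answer: [2, 5]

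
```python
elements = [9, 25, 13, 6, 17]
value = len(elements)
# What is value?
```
Trace:
  elements=[9, 25, 13, 6, 17]
  elements=[9, 25, 13, 6, 17], value=5

Final answer: 5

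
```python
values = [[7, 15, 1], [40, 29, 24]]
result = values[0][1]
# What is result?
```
Trace:
  values=[[7, 15, 1], [40, 29, 24]]
  values=[[7, 15, 1], [40, 29, 24]], result=15

Final answer: 15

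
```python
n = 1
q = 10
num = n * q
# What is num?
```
Trace:
  n=1
  n=1, q=10
  n=1, q=10, num=10

Final answer: 10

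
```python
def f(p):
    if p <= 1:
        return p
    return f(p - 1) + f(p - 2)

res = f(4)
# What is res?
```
Call trace (a repeated sub-call is expanded the first time; later identical calls just restate its return value):
f(p=4)
  f(p=3)
    f(p=2)
      f(p=1)
      -> return 1
      f(p=0)
      -> return 0
    -> return 1
    f(p=1)
    -> return 1
  -> return 2
  f(p=2) -> return 1  (same call as traced above)
-> return 3

Final answer: 3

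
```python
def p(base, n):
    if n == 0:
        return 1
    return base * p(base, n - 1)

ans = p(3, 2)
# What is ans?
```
Call trace:
p(base=3, n=2)
  p(base=3, n=1)
    p(base=3, n=0)
    -> return 1
  -> return 3
-> return 9

Final answer: 9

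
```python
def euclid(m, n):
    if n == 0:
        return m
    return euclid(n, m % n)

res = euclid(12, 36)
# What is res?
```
Call trace:
euclid(m=12, n=36)
  euclid(m=36, n=12)
    euclid(m=12, n=0)
    -> return 12
  -> return 12
-> return 12

Final answer: 12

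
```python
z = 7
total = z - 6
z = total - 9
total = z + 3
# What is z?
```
Trace:
  z=7
  z=7, total=1
  z=-8, total=1
  z=-8, total=-5

Final answer: -8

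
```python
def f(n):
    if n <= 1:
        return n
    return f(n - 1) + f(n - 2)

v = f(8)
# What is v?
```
Call trace (a repeated sub-call is expanded the first time; later identical calls just restate its return value):
f(n=8)
  f(n=7)
    f(n=6)
      f(n=5)
        f(n=4)
          f(n=3)
            f(n=2)
              f(n=1)
              -> return 1
              f(n=0)
              -> return 0
            -> return 1
            f(n=1)
            -> return 1
          -> return 2
          f(n=2) -> return 1  (same call as traced above)
        -> return 3
        f(n=3) -> return 2  (same call as traced above)
      -> return 5
      f(n=4) -> return 3  (same call as traced above)
    -> return 8
    f(n=5) -> return 5  (same call as traced above)
  -> return 13
  f(n=6) -> return 8  (same call as traced above)
-> return 21

Final answer: 21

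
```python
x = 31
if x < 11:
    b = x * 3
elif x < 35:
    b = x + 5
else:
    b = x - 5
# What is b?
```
Trace:
  x=31
  x=31, b=36

Final answer: 36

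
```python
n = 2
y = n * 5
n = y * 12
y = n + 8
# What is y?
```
Trace:
  n=2
  n=2, y=10
  n=120, y=10
  n=120, y=128

Final answer: 128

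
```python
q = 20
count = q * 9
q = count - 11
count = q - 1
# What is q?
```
Trace:
  q=20
  q=20, count=180
  q=169, count=180
  q=169, count=168

Final answer: 169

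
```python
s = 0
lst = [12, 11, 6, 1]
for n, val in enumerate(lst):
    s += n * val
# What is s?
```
Trace:
  s=0
  s=0, n=0, val=12
  s=11, n=1, val=11
  s=23, n=2, val=6
  s=26, n=3, val=1

Final answer: 26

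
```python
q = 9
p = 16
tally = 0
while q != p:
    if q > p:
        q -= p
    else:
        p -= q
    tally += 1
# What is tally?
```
Trace:
  q=9
  q=9, p=16
  q=9, p=16, tally=0
  q=9, p=7, tally=1
  q=2, p=7, tally=2
  q=2, p=5, tally=3
  q=2, p=3, tally=4
  q=2, p=1, tally=5
  q=1, p=1, tally=6

Final answer: 6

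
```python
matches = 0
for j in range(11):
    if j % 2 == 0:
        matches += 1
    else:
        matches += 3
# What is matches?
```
Trace:
  matches=0
  matches=1, j=0
  matches=4, j=1
  matches=5, j=2
  matches=8, j=3
  matches=9, j=4
  matches=12, j=5
  matches=13, j=6
  matches=16, j=7
  matches=17, j=8
  matches=20, j=9
  matches=21, j=10

Final answer: 21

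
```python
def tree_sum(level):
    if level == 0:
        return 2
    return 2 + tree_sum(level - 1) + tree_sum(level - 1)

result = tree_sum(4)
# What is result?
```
Call trace (a repeated sub-call is expanded the first time; later identical calls just restate its return value):
tree_sum(level=4)
  tree_sum(level=3)
    tree_sum(level=2)
      tree_sum(level=1)
        tree_sum(level=0)
        -> return 2
        tree_sum(level=0)
        -> return 2
      -> return 6
      tree_sum(level=1) -> return 6  (same call as traced above)
    -> return 14
    tree_sum(level=2) -> return 14  (same call as traced above)
  -> return 30
  tree_sum(level=3) -> return 30  (same call as traced above)
-> return 62

Final answer: 62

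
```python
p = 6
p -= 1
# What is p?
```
Trace:
  p=6
  p=5

Final answer: 5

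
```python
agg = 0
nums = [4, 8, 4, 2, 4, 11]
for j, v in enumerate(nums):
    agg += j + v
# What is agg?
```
Trace:
  agg=0
  agg=4, j=0, v=4
  agg=13, j=1, v=8
  agg=19, j=2, v=4
  agg=24, j=3, v=2
  agg=32, j=4, v=4
  agg=48, j=5, v=11

Final answer: 48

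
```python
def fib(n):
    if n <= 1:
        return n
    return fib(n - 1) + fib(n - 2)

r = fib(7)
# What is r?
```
Call trace (a repeated sub-call is expanded the first time; later identical calls just restate its return value):
fib(n=7)
  fib(n=6)
    fib(n=5)
      fib(n=4)
        fib(n=3)
          fib(n=2)
            fib(n=1)
            -> return 1
            fib(n=0)
            -> return 0
          -> return 1
          fib(n=1)
          -> return 1
        -> return 2
        fib(n=2) -> return 1  (same call as traced above)
      -> return 3
      fib(n=3) -> return 2  (same call as traced above)
    -> return 5
    fib(n=4) -> return 3  (same call as traced above)
  -> return 8
  fib(n=5) -> return 5  (same call as traced above)
-> return 13

Final answer: 13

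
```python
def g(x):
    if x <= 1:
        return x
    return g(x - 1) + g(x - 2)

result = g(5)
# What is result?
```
Call trace (a repeated sub-call is expanded the first time; later identical calls just restate its return value):
g(x=5)
  g(x=4)
    g(x=3)
      g(x=2)
        g(x=1)
        -> return 1
        g(x=0)
        -> return 0
      -> return 1
      g(x=1)
      -> return 1
    -> return 2
    g(x=2) -> return 1  (same call as traced above)
  -> return 3
  g(x=3) -> return 2  (same call as traced above)
-> return 5

Final answer: 5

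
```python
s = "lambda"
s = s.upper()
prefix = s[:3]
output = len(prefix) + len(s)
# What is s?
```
Trace:
  s='lambda'
  s='LAMBDA'
  s='LAMBDA', prefix='LAM'
  s='LAMBDA', prefix='LAM', output=9

Final answer: 'LAMBDA'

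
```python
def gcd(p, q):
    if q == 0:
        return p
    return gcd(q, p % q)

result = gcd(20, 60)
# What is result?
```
Call trace:
gcd(p=20, q=60)
  gcd(p=60, q=20)
    gcd(p=20, q=0)
    -> return 20
  -> return 20
-> return 20

Final answer: 20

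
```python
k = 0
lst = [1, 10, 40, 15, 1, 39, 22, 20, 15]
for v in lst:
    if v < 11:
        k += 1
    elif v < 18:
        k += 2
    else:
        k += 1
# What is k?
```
Trace:
  k=0
  k=1, v=1
  k=2, v=10
  k=3, v=40
  k=5, v=15
  k=6, v=1
  k=7, v=39
  k=8, v=22
  k=9, v=20
  k=11, v=15

Final answer: 11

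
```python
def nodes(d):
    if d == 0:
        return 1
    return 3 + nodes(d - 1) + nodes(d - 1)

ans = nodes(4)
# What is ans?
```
Call trace (a repeated sub-call is expanded the first time; later identical calls just restate its return value):
nodes(d=4)
  nodes(d=3)
    nodes(d=2)
      nodes(d=1)
        nodes(d=0)
        -> return 1
        nodes(d=0)
        -> return 1
      -> return 5
      nodes(d=1) -> return 5  (same call as traced above)
    -> return 13
    nodes(d=2) -> return 13  (same call as traced above)
  -> return 29
  nodes(d=3) -> return 29  (same call as traced above)
-> return 61

Final answer: 61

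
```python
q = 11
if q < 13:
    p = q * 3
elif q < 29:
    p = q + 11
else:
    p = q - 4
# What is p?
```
Trace:
  q=11
  q=11, p=33

Final answer: 33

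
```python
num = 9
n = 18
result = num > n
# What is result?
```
Trace:
  num=9
  num=9, n=18
  num=9, n=18, result=False

Final answer: False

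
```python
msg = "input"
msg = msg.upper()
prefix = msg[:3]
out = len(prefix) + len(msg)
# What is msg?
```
Trace:
  msg='input'
  msg='INPUT'
  msg='INPUT', prefix='INP'
  msg='INPUT', prefix='INP', out=8

Final answer: 'INPUT'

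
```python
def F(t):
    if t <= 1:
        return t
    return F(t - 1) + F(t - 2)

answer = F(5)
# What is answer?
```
Call trace (a repeated sub-call is expanded the first time; later identical calls just restate its return value):
F(t=5)
  F(t=4)
    F(t=3)
      F(t=2)
        F(t=1)
        -> return 1
        F(t=0)
        -> return 0
      -> return 1
      F(t=1)
      -> return 1
    -> return 2
    F(t=2) -> return 1  (same call as traced above)
  -> return 3
  F(t=3) -> return 2  (same call as traced above)
-> return 5

Final answer: 5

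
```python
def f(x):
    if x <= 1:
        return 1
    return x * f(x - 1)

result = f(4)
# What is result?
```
Call trace:
f(x=4)
  f(x=3)
    f(x=2)
      f(x=1)
      -> return 1
    -> return 2
  -> return 6
-> return 24

Final answer: 24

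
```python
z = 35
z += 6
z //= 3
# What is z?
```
Trace:
  z=35
  z=41
  z=13

Final answer: 13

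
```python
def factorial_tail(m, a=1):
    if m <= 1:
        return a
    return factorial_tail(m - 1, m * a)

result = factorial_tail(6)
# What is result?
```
Call trace:
factorial_tail(m=6, a=1)
  factorial_tail(m=5, a=6)
    factorial_tail(m=4, a=30)
      factorial_tail(m=3, a=120)
        factorial_tail(m=2, a=360)
          factorial_tail(m=1, a=720)
          -> return 720
        -> return 720
      -> return 720
    -> return 720
  -> return 720
-> return 720

Final answer: 720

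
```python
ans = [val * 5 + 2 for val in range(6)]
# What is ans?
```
Trace:
  val=0
  val=1
  val=2
  val=3
  val=4
  val=5
  ans=[2, 7, 12, 17, 22, 27]

Final answer: [2, 7, 12, 17, 22, 27]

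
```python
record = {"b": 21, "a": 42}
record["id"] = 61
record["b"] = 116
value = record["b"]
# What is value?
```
Trace:
  record={'b': 21, 'a': 42}
  record={'b': 21, 'a': 42, 'id': 61}
  record={'b': 116, 'a': 42, 'id': 61}
  record={'b': 116, 'a': 42, 'id': 61}, value=116

Final answer: 116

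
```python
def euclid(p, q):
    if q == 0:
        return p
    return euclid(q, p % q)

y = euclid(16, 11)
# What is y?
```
Call trace:
euclid(p=16, q=11)
  euclid(p=11, q=5)
    euclid(p=5, q=1)
      euclid(p=1, q=0)
      -> return 1
    -> return 1
  -> return 1
-> return 1

Final answer: 1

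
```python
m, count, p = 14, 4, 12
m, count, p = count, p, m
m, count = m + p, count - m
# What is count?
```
Trace:
  m=14, count=4, p=12
  m=4, count=12, p=14
  m=18, count=8, p=14

Final answer: 8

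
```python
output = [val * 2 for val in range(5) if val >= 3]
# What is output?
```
Trace:
  val=0
  val=1
  val=2
  val=3
  val=4
  output=[6, 8]

Final answer: [6, 8]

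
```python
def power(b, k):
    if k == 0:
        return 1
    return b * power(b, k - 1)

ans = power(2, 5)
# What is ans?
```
Call trace:
power(b=2, k=5)
  power(b=2, k=4)
    power(b=2, k=3)
      power(b=2, k=2)
        power(b=2, k=1)
          power(b=2, k=0)
          -> return 1
        -> return 2
      -> return 4
    -> return 8
  -> return 16
-> return 32

Final answer: 32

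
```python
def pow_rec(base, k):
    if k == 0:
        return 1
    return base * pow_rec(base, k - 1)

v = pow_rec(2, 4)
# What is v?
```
Call trace:
pow_rec(base=2, k=4)
  pow_rec(base=2, k=3)
    pow_rec(base=2, k=2)
      pow_rec(base=2, k=1)
        pow_rec(base=2, k=0)
        -> return 1
      -> return 2
    -> return 4
  -> return 8
-> return 16

Final answer: 16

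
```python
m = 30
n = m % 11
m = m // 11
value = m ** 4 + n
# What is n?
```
Trace:
  m=30
  m=30, n=8
  m=2, n=8
  m=2, n=8, value=24

Final answer: 8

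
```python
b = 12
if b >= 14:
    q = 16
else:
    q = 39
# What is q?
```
Trace:
  b=12
  b=12, q=39

Final answer: 39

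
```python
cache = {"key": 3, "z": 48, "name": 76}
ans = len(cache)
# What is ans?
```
Trace:
  cache={'key': 3, 'z': 48, 'name': 76}
  cache={'key': 3, 'z': 48, 'name': 76}, ans=3

Final answer: 3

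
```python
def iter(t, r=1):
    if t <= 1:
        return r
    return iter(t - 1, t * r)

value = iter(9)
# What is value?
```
Call trace:
iter(t=9, r=1)
  iter(t=8, r=9)
    iter(t=7, r=72)
      iter(t=6, r=504)
        iter(t=5, r=3024)
          iter(t=4, r=15120)
            iter(t=3, r=60480)
              iter(t=2, r=181440)
                iter(t=1, r=362880)
                -> return 362880
              -> return 362880
            -> return 362880
          -> return 362880
        -> return 362880
      -> return 362880
    -> return 362880
  -> return 362880
-> return 362880

Final answer: 362880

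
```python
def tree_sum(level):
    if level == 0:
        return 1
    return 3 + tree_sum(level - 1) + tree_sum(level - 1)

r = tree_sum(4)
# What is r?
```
Call trace (a repeated sub-call is expanded the first time; later identical calls just restate its return value):
tree_sum(level=4)
  tree_sum(level=3)
    tree_sum(level=2)
      tree_sum(level=1)
        tree_sum(level=0)
        -> return 1
        tree_sum(level=0)
        -> return 1
      -> return 5
      tree_sum(level=1) -> return 5  (same call as traced above)
    -> return 13
    tree_sum(level=2) -> return 13  (same call as traced above)
  -> return 29
  tree_sum(level=3) -> return 29  (same call as traced above)
-> return 61

Final answer: 61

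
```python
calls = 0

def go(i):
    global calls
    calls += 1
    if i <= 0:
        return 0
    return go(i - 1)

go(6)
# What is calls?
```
Call trace:
go(i=6)
  go(i=5)
    go(i=4)
      go(i=3)
        go(i=2)
          go(i=1)
            go(i=0)
            -> return 0
          -> return 0
        -> return 0
      -> return 0
    -> return 0
  -> return 0
-> return 0

calls is incremented once per call. go is entered once for each i = 6, 5, 4, 3, 2, 1, 0 (the i <= 0 call returns without recursing), i.e. 6 + 1 calls.
calls = 7

Final answer: 7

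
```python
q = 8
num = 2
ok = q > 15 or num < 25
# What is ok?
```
Trace:
  q=8
  q=8, num=2
  q=8, num=2, ok=True

Final answer: True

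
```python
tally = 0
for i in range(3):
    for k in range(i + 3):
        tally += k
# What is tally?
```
Trace:
  tally=0
  tally=0, i=0, k=0
  tally=1, i=0, k=1
  tally=3, i=0, k=2
  tally=3, i=1, k=0
  tally=4, i=1, k=1
  tally=6, i=1, k=2
  tally=9, i=1, k=3
  tally=9, i=2, k=0
  tally=10, i=2, k=1
  tally=12, i=2, k=2
  tally=15, i=2, k=3
  tally=19, i=2, k=4

Final answer: 19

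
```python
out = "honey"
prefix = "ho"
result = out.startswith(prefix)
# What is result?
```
Trace:
  out='honey'
  out='honey', prefix='ho'
  out='honey', prefix='ho', result=True

Final answer: True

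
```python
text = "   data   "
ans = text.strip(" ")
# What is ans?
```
Trace:
  text='   data   '
  text='   data   ', ans='data'

Final answer: 'data'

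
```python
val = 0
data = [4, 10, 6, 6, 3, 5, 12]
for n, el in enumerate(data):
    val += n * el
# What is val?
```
Trace:
  val=0
  val=0, n=0, el=4
  val=10, n=1, el=10
  val=22, n=2, el=6
  val=40, n=3, el=6
  val=52, n=4, el=3
  val=77, n=5, el=5
  val=149, n=6, el=12

Final answer: 149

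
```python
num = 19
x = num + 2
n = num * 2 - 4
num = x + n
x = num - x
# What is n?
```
Trace:
  num=19
  num=19, x=21
  num=19, x=21, n=34
  num=55, x=21, n=34
  num=55, x=34, n=34

Final answer: 34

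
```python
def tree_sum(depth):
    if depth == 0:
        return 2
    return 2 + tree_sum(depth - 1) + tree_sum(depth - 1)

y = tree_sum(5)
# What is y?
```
Call trace (a repeated sub-call is expanded the first time; later identical calls just restate its return value):
tree_sum(depth=5)
  tree_sum(depth=4)
    tree_sum(depth=3)
      tree_sum(depth=2)
        tree_sum(depth=1)
          tree_sum(depth=0)
          -> return 2
          tree_sum(depth=0)
          -> return 2
        -> return 6
        tree_sum(depth=1) -> return 6  (same call as traced above)
      -> return 14
      tree_sum(depth=2) -> return 14  (same call as traced above)
    -> return 30
    tree_sum(depth=3) -> return 30  (same call as traced above)
  -> return 62
  tree_sum(depth=4) -> return 62  (same call as traced above)
-> return 126

Final answer: 126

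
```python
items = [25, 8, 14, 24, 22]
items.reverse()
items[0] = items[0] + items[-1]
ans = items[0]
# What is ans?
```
Trace:
  items=[25, 8, 14, 24, 22]
  items=[22, 24, 14, 8, 25]
  items=[47, 24, 14, 8, 25]
  items=[47, 24, 14, 8, 25], ans=47

Final answer: 47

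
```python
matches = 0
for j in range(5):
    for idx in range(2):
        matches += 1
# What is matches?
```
Trace:
  matches=0
  matches=1, j=0, idx=0
  matches=2, j=0, idx=1
  matches=3, j=1, idx=0
  matches=4, j=1, idx=1
  matches=5, j=2, idx=0
  matches=6, j=2, idx=1
  matches=7, j=3, idx=0
  matches=8, j=3, idx=1
  matches=9, j=4, idx=0
  matches=10, j=4, idx=1

Final answer: 10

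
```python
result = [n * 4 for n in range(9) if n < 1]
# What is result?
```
Trace:
  n=0
  n=1
  n=2
  n=3
  n=4
  n=5
  n=6
  n=7
  n=8
  result=[0]

Final answer: [0]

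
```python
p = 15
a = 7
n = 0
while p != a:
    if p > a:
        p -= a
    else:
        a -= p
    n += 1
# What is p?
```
Trace:
  p=15
  p=15, a=7
  p=15, a=7, n=0
  p=8, a=7, n=1
  p=1, a=7, n=2
  p=1, a=6, n=3
  p=1, a=5, n=4
  p=1, a=4, n=5
  p=1, a=3, n=6
  p=1, a=2, n=7
  p=1, a=1, n=8

Final answer: 1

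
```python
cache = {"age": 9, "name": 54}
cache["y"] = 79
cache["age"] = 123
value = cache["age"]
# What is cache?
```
Trace:
  cache={'age': 9, 'name': 54}
  cache={'age': 9, 'name': 54, 'y': 79}
  cache={'age': 123, 'name': 54, 'y': 79}
  cache={'age': 123, 'name': 54, 'y': 79}, value=123

Final answer: {'age': 123, 'name': 54, 'y': 79}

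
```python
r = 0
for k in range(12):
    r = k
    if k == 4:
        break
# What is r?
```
Trace:
  r=0
  r=0, k=0
  r=1, k=1
  r=2, k=2
  r=3, k=3
  r=4, k=4

Final answer: 4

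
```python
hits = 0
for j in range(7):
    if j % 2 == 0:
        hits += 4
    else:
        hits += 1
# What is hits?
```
Trace:
  hits=0
  hits=4, j=0
  hits=5, j=1
  hits=9, j=2
  hits=10, j=3
  hits=14, j=4
  hits=15, j=5
  hits=19, j=6

Final answer: 19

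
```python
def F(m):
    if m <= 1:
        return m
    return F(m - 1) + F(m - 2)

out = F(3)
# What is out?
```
Call trace:
F(m=3)
  F(m=2)
    F(m=1)
    -> return 1
    F(m=0)
    -> return 0
  -> return 1
  F(m=1)
  -> return 1
-> return 2

Final answer: 2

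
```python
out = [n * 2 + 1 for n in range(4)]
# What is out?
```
Trace:
  n=0
  n=1
  n=2
  n=3
  out=[1, 3, 5, 7]

Final answer: [1, 3, 5, 7]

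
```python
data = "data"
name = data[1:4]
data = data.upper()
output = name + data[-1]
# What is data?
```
Trace:
  data='data'
  data='data', name='ata'
  data='DATA', name='ata'
  data='DATA', name='ata', output='ataA'

Final answer: 'DATA'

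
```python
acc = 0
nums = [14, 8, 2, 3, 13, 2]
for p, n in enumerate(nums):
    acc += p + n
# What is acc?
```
Trace:
  acc=0
  acc=14, p=0, n=14
  acc=23, p=1, n=8
  acc=27, p=2, n=2
  acc=33, p=3, n=3
  acc=50, p=4, n=13
  acc=57, p=5, n=2

Final answer: 57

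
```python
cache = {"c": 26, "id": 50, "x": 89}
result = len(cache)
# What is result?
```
Trace:
  cache={'c': 26, 'id': 50, 'x': 89}
  cache={'c': 26, 'id': 50, 'x': 89}, result=3

Final answer: 3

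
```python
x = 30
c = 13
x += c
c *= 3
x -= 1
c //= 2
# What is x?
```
Trace:
  x=30
  x=30, c=13
  x=43, c=13
  x=43, c=39
  x=42, c=39
  x=42, c=19

Final answer: 42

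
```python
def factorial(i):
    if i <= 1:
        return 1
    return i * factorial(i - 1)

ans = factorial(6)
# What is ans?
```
Call trace:
factorial(i=6)
  factorial(i=5)
    factorial(i=4)
      factorial(i=3)
        factorial(i=2)
          factorial(i=1)
          -> return 1
        -> return 2
      -> return 6
    -> return 24
  -> return 120
-> return 720

Final answer: 720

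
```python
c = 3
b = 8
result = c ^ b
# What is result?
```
Trace:
  c=3
  c=3, b=8
  c=3, b=8, result=11

Final answer: 11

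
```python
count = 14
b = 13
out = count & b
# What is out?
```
Trace:
  count=14
  count=14, b=13
  count=14, b=13, out=12

Final answer: 12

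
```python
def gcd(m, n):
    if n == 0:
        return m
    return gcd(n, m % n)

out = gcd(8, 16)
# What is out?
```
Call trace:
gcd(m=8, n=16)
  gcd(m=16, n=8)
    gcd(m=8, n=0)
    -> return 8
  -> return 8
-> return 8

Final answer: 8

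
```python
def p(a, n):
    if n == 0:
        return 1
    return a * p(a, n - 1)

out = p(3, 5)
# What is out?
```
Call trace:
p(a=3, n=5)
  p(a=3, n=4)
    p(a=3, n=3)
      p(a=3, n=2)
        p(a=3, n=1)
          p(a=3, n=0)
          -> return 1
        -> return 3
      -> return 9
    -> return 27
  -> return 81
-> return 243

Final answer: 243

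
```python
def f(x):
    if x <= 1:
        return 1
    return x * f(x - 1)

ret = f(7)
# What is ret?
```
Call trace:
f(x=7)
  f(x=6)
    f(x=5)
      f(x=4)
        f(x=3)
          f(x=2)
            f(x=1)
            -> return 1
          -> return 2
        -> return 6
      -> return 24
    -> return 120
  -> return 720
-> return 5040

Final answer: 5040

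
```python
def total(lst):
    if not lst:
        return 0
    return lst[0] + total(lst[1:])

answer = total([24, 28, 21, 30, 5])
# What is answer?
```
Call trace:
total(lst=[24, 28, 21, 30, 5])
  total(lst=[28, 21, 30, 5])
    total(lst=[21, 30, 5])
      total(lst=[30, 5])
        total(lst=[5])
          total(lst=[])
          -> return 0
        -> return 5
      -> return 35
    -> return 56
  -> return 84
-> return 108

Final answer: 108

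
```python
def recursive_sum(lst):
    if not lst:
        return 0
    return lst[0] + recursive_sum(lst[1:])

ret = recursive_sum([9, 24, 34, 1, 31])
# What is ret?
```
Call trace:
recursive_sum(lst=[9, 24, 34, 1, 31])
  recursive_sum(lst=[24, 34, 1, 31])
    recursive_sum(lst=[34, 1, 31])
      recursive_sum(lst=[1, 31])
        recursive_sum(lst=[31])
          recursive_sum(lst=[])
          -> return 0
        -> return 31
      -> return 32
    -> return 66
  -> return 90
-> return 99

Final answer: 99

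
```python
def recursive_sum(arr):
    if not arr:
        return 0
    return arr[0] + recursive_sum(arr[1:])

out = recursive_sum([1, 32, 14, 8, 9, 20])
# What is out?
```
Call trace:
recursive_sum(arr=[1, 32, 14, 8, 9, 20])
  recursive_sum(arr=[32, 14, 8, 9, 20])
    recursive_sum(arr=[14, 8, 9, 20])
      recursive_sum(arr=[8, 9, 20])
        recursive_sum(arr=[9, 20])
          recursive_sum(arr=[20])
            recursive_sum(arr=[])
            -> return 0
          -> return 20
        -> return 29
      -> return 37
    -> return 51
  -> return 83
-> return 84

Final answer: 84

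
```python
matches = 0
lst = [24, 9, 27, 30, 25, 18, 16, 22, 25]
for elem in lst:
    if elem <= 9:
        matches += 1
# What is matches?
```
Trace:
  matches=0
  matches=0, elem=24
  matches=1, elem=9
  matches=1, elem=27
  matches=1, elem=30
  matches=1, elem=25
  matches=1, elem=18
  matches=1, elem=16
  matches=1, elem=22
  matches=1, elem=25

Final answer: 1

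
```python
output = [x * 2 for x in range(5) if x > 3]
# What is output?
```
Trace:
  x=0
  x=1
  x=2
  x=3
  x=4
  output=[8]

Final answer: [8]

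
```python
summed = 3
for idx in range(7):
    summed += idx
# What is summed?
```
Trace:
  summed=3
  summed=3, idx=0
  summed=4, idx=1
  summed=6, idx=2
  summed=9, idx=3
  summed=13, idx=4
  summed=18, idx=5
  summed=24, idx=6

Final answer: 24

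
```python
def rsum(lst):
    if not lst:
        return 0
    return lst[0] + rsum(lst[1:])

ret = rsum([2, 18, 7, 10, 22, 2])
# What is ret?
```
Call trace:
rsum(lst=[2, 18, 7, 10, 22, 2])
  rsum(lst=[18, 7, 10, 22, 2])
    rsum(lst=[7, 10, 22, 2])
      rsum(lst=[10, 22, 2])
        rsum(lst=[22, 2])
          rsum(lst=[2])
            rsum(lst=[])
            -> return 0
          -> return 2
        -> return 24
      -> return 34
    -> return 41
  -> return 59
-> return 61

Final answer: 61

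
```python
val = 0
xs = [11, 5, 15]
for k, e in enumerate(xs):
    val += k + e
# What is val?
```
Trace:
  val=0
  val=11, k=0, e=11
  val=17, k=1, e=5
  val=34, k=2, e=15

Final answer: 34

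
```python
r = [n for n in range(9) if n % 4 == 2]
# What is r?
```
Trace:
  n=0
  n=1
  n=2
  n=3
  n=4
  n=5
  n=6
  n=7
  n=8
  r=[2, 6]

Final answer: [2, 6]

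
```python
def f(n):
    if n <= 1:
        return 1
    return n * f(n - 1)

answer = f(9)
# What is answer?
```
Call trace:
f(n=9)
  f(n=8)
    f(n=7)
      f(n=6)
        f(n=5)
          f(n=4)
            f(n=3)
              f(n=2)
                f(n=1)
                -> return 1
              -> return 2
            -> return 6
          -> return 24
        -> return 120
      -> return 720
    -> return 5040
  -> return 40320
-> return 362880

Final answer: 362880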